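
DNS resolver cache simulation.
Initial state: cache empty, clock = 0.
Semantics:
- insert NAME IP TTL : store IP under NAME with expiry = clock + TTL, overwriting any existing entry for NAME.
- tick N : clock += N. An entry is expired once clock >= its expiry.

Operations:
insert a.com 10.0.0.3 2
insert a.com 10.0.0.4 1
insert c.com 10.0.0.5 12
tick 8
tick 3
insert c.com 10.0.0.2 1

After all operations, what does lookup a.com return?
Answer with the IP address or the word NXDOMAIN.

Op 1: insert a.com -> 10.0.0.3 (expiry=0+2=2). clock=0
Op 2: insert a.com -> 10.0.0.4 (expiry=0+1=1). clock=0
Op 3: insert c.com -> 10.0.0.5 (expiry=0+12=12). clock=0
Op 4: tick 8 -> clock=8. purged={a.com}
Op 5: tick 3 -> clock=11.
Op 6: insert c.com -> 10.0.0.2 (expiry=11+1=12). clock=11
lookup a.com: not in cache (expired or never inserted)

Answer: NXDOMAIN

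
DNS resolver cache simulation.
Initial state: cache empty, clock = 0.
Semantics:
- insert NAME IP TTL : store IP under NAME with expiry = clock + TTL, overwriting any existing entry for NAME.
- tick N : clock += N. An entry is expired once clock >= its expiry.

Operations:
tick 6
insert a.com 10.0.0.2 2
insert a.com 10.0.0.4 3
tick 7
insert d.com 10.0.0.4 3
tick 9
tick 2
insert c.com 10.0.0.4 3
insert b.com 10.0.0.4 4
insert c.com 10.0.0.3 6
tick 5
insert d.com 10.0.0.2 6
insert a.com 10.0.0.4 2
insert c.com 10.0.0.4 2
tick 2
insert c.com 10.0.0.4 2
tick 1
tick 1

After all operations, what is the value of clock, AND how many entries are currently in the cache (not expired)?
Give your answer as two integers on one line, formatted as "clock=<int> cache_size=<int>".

Answer: clock=33 cache_size=1

Derivation:
Op 1: tick 6 -> clock=6.
Op 2: insert a.com -> 10.0.0.2 (expiry=6+2=8). clock=6
Op 3: insert a.com -> 10.0.0.4 (expiry=6+3=9). clock=6
Op 4: tick 7 -> clock=13. purged={a.com}
Op 5: insert d.com -> 10.0.0.4 (expiry=13+3=16). clock=13
Op 6: tick 9 -> clock=22. purged={d.com}
Op 7: tick 2 -> clock=24.
Op 8: insert c.com -> 10.0.0.4 (expiry=24+3=27). clock=24
Op 9: insert b.com -> 10.0.0.4 (expiry=24+4=28). clock=24
Op 10: insert c.com -> 10.0.0.3 (expiry=24+6=30). clock=24
Op 11: tick 5 -> clock=29. purged={b.com}
Op 12: insert d.com -> 10.0.0.2 (expiry=29+6=35). clock=29
Op 13: insert a.com -> 10.0.0.4 (expiry=29+2=31). clock=29
Op 14: insert c.com -> 10.0.0.4 (expiry=29+2=31). clock=29
Op 15: tick 2 -> clock=31. purged={a.com,c.com}
Op 16: insert c.com -> 10.0.0.4 (expiry=31+2=33). clock=31
Op 17: tick 1 -> clock=32.
Op 18: tick 1 -> clock=33. purged={c.com}
Final clock = 33
Final cache (unexpired): {d.com} -> size=1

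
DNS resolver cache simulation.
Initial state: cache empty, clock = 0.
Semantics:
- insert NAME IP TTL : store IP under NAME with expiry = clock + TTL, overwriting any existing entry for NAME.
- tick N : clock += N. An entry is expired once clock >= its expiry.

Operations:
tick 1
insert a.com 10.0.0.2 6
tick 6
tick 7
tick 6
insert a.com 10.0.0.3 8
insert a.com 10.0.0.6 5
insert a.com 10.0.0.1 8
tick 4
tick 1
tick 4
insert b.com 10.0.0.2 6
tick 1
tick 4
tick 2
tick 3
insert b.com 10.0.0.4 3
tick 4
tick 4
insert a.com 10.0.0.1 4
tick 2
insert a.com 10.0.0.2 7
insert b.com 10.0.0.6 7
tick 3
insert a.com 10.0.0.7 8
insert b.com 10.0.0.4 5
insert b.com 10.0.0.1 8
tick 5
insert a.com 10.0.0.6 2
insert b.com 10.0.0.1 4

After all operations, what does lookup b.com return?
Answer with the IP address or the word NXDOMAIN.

Op 1: tick 1 -> clock=1.
Op 2: insert a.com -> 10.0.0.2 (expiry=1+6=7). clock=1
Op 3: tick 6 -> clock=7. purged={a.com}
Op 4: tick 7 -> clock=14.
Op 5: tick 6 -> clock=20.
Op 6: insert a.com -> 10.0.0.3 (expiry=20+8=28). clock=20
Op 7: insert a.com -> 10.0.0.6 (expiry=20+5=25). clock=20
Op 8: insert a.com -> 10.0.0.1 (expiry=20+8=28). clock=20
Op 9: tick 4 -> clock=24.
Op 10: tick 1 -> clock=25.
Op 11: tick 4 -> clock=29. purged={a.com}
Op 12: insert b.com -> 10.0.0.2 (expiry=29+6=35). clock=29
Op 13: tick 1 -> clock=30.
Op 14: tick 4 -> clock=34.
Op 15: tick 2 -> clock=36. purged={b.com}
Op 16: tick 3 -> clock=39.
Op 17: insert b.com -> 10.0.0.4 (expiry=39+3=42). clock=39
Op 18: tick 4 -> clock=43. purged={b.com}
Op 19: tick 4 -> clock=47.
Op 20: insert a.com -> 10.0.0.1 (expiry=47+4=51). clock=47
Op 21: tick 2 -> clock=49.
Op 22: insert a.com -> 10.0.0.2 (expiry=49+7=56). clock=49
Op 23: insert b.com -> 10.0.0.6 (expiry=49+7=56). clock=49
Op 24: tick 3 -> clock=52.
Op 25: insert a.com -> 10.0.0.7 (expiry=52+8=60). clock=52
Op 26: insert b.com -> 10.0.0.4 (expiry=52+5=57). clock=52
Op 27: insert b.com -> 10.0.0.1 (expiry=52+8=60). clock=52
Op 28: tick 5 -> clock=57.
Op 29: insert a.com -> 10.0.0.6 (expiry=57+2=59). clock=57
Op 30: insert b.com -> 10.0.0.1 (expiry=57+4=61). clock=57
lookup b.com: present, ip=10.0.0.1 expiry=61 > clock=57

Answer: 10.0.0.1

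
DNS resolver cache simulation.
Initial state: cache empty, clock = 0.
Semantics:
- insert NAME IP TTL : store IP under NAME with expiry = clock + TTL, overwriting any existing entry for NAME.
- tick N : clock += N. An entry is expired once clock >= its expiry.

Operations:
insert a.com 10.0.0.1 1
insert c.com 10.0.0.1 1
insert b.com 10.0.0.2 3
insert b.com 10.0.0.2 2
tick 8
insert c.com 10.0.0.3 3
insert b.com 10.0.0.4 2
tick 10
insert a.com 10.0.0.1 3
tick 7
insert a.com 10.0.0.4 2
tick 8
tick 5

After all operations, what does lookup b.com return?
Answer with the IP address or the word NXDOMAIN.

Answer: NXDOMAIN

Derivation:
Op 1: insert a.com -> 10.0.0.1 (expiry=0+1=1). clock=0
Op 2: insert c.com -> 10.0.0.1 (expiry=0+1=1). clock=0
Op 3: insert b.com -> 10.0.0.2 (expiry=0+3=3). clock=0
Op 4: insert b.com -> 10.0.0.2 (expiry=0+2=2). clock=0
Op 5: tick 8 -> clock=8. purged={a.com,b.com,c.com}
Op 6: insert c.com -> 10.0.0.3 (expiry=8+3=11). clock=8
Op 7: insert b.com -> 10.0.0.4 (expiry=8+2=10). clock=8
Op 8: tick 10 -> clock=18. purged={b.com,c.com}
Op 9: insert a.com -> 10.0.0.1 (expiry=18+3=21). clock=18
Op 10: tick 7 -> clock=25. purged={a.com}
Op 11: insert a.com -> 10.0.0.4 (expiry=25+2=27). clock=25
Op 12: tick 8 -> clock=33. purged={a.com}
Op 13: tick 5 -> clock=38.
lookup b.com: not in cache (expired or never inserted)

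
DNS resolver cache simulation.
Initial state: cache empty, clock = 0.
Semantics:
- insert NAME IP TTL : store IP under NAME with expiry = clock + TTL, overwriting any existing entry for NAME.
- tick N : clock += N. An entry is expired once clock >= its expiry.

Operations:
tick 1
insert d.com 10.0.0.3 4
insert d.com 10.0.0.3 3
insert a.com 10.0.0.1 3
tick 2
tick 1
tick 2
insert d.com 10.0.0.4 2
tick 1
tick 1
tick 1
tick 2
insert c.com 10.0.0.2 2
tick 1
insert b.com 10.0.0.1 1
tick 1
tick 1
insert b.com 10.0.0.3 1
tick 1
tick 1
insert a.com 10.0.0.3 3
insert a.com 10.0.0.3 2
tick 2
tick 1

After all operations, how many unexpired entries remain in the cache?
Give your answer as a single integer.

Answer: 0

Derivation:
Op 1: tick 1 -> clock=1.
Op 2: insert d.com -> 10.0.0.3 (expiry=1+4=5). clock=1
Op 3: insert d.com -> 10.0.0.3 (expiry=1+3=4). clock=1
Op 4: insert a.com -> 10.0.0.1 (expiry=1+3=4). clock=1
Op 5: tick 2 -> clock=3.
Op 6: tick 1 -> clock=4. purged={a.com,d.com}
Op 7: tick 2 -> clock=6.
Op 8: insert d.com -> 10.0.0.4 (expiry=6+2=8). clock=6
Op 9: tick 1 -> clock=7.
Op 10: tick 1 -> clock=8. purged={d.com}
Op 11: tick 1 -> clock=9.
Op 12: tick 2 -> clock=11.
Op 13: insert c.com -> 10.0.0.2 (expiry=11+2=13). clock=11
Op 14: tick 1 -> clock=12.
Op 15: insert b.com -> 10.0.0.1 (expiry=12+1=13). clock=12
Op 16: tick 1 -> clock=13. purged={b.com,c.com}
Op 17: tick 1 -> clock=14.
Op 18: insert b.com -> 10.0.0.3 (expiry=14+1=15). clock=14
Op 19: tick 1 -> clock=15. purged={b.com}
Op 20: tick 1 -> clock=16.
Op 21: insert a.com -> 10.0.0.3 (expiry=16+3=19). clock=16
Op 22: insert a.com -> 10.0.0.3 (expiry=16+2=18). clock=16
Op 23: tick 2 -> clock=18. purged={a.com}
Op 24: tick 1 -> clock=19.
Final cache (unexpired): {} -> size=0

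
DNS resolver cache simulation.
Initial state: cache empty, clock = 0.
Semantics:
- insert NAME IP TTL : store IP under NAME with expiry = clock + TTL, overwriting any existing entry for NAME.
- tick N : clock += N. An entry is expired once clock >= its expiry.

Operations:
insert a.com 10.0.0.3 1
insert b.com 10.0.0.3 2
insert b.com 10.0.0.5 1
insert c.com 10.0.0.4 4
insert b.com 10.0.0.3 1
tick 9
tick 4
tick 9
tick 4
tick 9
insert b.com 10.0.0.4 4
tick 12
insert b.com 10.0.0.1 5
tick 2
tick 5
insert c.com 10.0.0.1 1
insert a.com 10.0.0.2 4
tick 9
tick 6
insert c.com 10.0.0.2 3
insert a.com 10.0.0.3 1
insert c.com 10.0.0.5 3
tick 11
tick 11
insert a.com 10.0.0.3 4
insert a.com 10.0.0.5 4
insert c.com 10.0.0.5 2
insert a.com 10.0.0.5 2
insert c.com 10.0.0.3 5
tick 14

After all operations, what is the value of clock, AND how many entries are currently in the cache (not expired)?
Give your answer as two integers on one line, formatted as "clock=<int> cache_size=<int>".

Op 1: insert a.com -> 10.0.0.3 (expiry=0+1=1). clock=0
Op 2: insert b.com -> 10.0.0.3 (expiry=0+2=2). clock=0
Op 3: insert b.com -> 10.0.0.5 (expiry=0+1=1). clock=0
Op 4: insert c.com -> 10.0.0.4 (expiry=0+4=4). clock=0
Op 5: insert b.com -> 10.0.0.3 (expiry=0+1=1). clock=0
Op 6: tick 9 -> clock=9. purged={a.com,b.com,c.com}
Op 7: tick 4 -> clock=13.
Op 8: tick 9 -> clock=22.
Op 9: tick 4 -> clock=26.
Op 10: tick 9 -> clock=35.
Op 11: insert b.com -> 10.0.0.4 (expiry=35+4=39). clock=35
Op 12: tick 12 -> clock=47. purged={b.com}
Op 13: insert b.com -> 10.0.0.1 (expiry=47+5=52). clock=47
Op 14: tick 2 -> clock=49.
Op 15: tick 5 -> clock=54. purged={b.com}
Op 16: insert c.com -> 10.0.0.1 (expiry=54+1=55). clock=54
Op 17: insert a.com -> 10.0.0.2 (expiry=54+4=58). clock=54
Op 18: tick 9 -> clock=63. purged={a.com,c.com}
Op 19: tick 6 -> clock=69.
Op 20: insert c.com -> 10.0.0.2 (expiry=69+3=72). clock=69
Op 21: insert a.com -> 10.0.0.3 (expiry=69+1=70). clock=69
Op 22: insert c.com -> 10.0.0.5 (expiry=69+3=72). clock=69
Op 23: tick 11 -> clock=80. purged={a.com,c.com}
Op 24: tick 11 -> clock=91.
Op 25: insert a.com -> 10.0.0.3 (expiry=91+4=95). clock=91
Op 26: insert a.com -> 10.0.0.5 (expiry=91+4=95). clock=91
Op 27: insert c.com -> 10.0.0.5 (expiry=91+2=93). clock=91
Op 28: insert a.com -> 10.0.0.5 (expiry=91+2=93). clock=91
Op 29: insert c.com -> 10.0.0.3 (expiry=91+5=96). clock=91
Op 30: tick 14 -> clock=105. purged={a.com,c.com}
Final clock = 105
Final cache (unexpired): {} -> size=0

Answer: clock=105 cache_size=0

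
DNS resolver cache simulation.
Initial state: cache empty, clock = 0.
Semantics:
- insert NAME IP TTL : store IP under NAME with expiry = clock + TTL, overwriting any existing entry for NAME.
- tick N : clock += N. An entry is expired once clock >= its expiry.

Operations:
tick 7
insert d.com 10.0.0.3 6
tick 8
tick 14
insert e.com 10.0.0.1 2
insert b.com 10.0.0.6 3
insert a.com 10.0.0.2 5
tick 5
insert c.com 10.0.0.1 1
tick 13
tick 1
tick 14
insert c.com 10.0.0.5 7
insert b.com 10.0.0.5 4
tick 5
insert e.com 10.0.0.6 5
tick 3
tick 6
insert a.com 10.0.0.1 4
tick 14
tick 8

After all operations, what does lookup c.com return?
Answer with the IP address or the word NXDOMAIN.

Op 1: tick 7 -> clock=7.
Op 2: insert d.com -> 10.0.0.3 (expiry=7+6=13). clock=7
Op 3: tick 8 -> clock=15. purged={d.com}
Op 4: tick 14 -> clock=29.
Op 5: insert e.com -> 10.0.0.1 (expiry=29+2=31). clock=29
Op 6: insert b.com -> 10.0.0.6 (expiry=29+3=32). clock=29
Op 7: insert a.com -> 10.0.0.2 (expiry=29+5=34). clock=29
Op 8: tick 5 -> clock=34. purged={a.com,b.com,e.com}
Op 9: insert c.com -> 10.0.0.1 (expiry=34+1=35). clock=34
Op 10: tick 13 -> clock=47. purged={c.com}
Op 11: tick 1 -> clock=48.
Op 12: tick 14 -> clock=62.
Op 13: insert c.com -> 10.0.0.5 (expiry=62+7=69). clock=62
Op 14: insert b.com -> 10.0.0.5 (expiry=62+4=66). clock=62
Op 15: tick 5 -> clock=67. purged={b.com}
Op 16: insert e.com -> 10.0.0.6 (expiry=67+5=72). clock=67
Op 17: tick 3 -> clock=70. purged={c.com}
Op 18: tick 6 -> clock=76. purged={e.com}
Op 19: insert a.com -> 10.0.0.1 (expiry=76+4=80). clock=76
Op 20: tick 14 -> clock=90. purged={a.com}
Op 21: tick 8 -> clock=98.
lookup c.com: not in cache (expired or never inserted)

Answer: NXDOMAIN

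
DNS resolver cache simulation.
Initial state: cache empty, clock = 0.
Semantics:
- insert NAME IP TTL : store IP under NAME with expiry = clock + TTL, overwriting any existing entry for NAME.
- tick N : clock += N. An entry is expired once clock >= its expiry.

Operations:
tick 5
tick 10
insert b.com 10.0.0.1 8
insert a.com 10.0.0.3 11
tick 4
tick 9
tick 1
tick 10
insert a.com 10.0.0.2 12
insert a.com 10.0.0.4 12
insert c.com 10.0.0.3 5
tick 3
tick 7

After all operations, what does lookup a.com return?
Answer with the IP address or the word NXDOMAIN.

Op 1: tick 5 -> clock=5.
Op 2: tick 10 -> clock=15.
Op 3: insert b.com -> 10.0.0.1 (expiry=15+8=23). clock=15
Op 4: insert a.com -> 10.0.0.3 (expiry=15+11=26). clock=15
Op 5: tick 4 -> clock=19.
Op 6: tick 9 -> clock=28. purged={a.com,b.com}
Op 7: tick 1 -> clock=29.
Op 8: tick 10 -> clock=39.
Op 9: insert a.com -> 10.0.0.2 (expiry=39+12=51). clock=39
Op 10: insert a.com -> 10.0.0.4 (expiry=39+12=51). clock=39
Op 11: insert c.com -> 10.0.0.3 (expiry=39+5=44). clock=39
Op 12: tick 3 -> clock=42.
Op 13: tick 7 -> clock=49. purged={c.com}
lookup a.com: present, ip=10.0.0.4 expiry=51 > clock=49

Answer: 10.0.0.4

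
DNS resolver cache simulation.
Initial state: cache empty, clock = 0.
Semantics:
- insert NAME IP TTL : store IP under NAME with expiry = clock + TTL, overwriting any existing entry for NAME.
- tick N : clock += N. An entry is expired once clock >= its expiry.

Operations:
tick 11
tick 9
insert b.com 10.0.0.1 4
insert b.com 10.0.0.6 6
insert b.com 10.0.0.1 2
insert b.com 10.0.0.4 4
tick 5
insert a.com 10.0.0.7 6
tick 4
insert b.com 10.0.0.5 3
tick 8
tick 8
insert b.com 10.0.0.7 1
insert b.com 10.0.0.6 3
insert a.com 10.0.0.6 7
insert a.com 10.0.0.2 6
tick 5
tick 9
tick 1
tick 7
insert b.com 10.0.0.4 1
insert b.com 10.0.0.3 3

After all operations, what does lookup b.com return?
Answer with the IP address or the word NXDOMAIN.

Op 1: tick 11 -> clock=11.
Op 2: tick 9 -> clock=20.
Op 3: insert b.com -> 10.0.0.1 (expiry=20+4=24). clock=20
Op 4: insert b.com -> 10.0.0.6 (expiry=20+6=26). clock=20
Op 5: insert b.com -> 10.0.0.1 (expiry=20+2=22). clock=20
Op 6: insert b.com -> 10.0.0.4 (expiry=20+4=24). clock=20
Op 7: tick 5 -> clock=25. purged={b.com}
Op 8: insert a.com -> 10.0.0.7 (expiry=25+6=31). clock=25
Op 9: tick 4 -> clock=29.
Op 10: insert b.com -> 10.0.0.5 (expiry=29+3=32). clock=29
Op 11: tick 8 -> clock=37. purged={a.com,b.com}
Op 12: tick 8 -> clock=45.
Op 13: insert b.com -> 10.0.0.7 (expiry=45+1=46). clock=45
Op 14: insert b.com -> 10.0.0.6 (expiry=45+3=48). clock=45
Op 15: insert a.com -> 10.0.0.6 (expiry=45+7=52). clock=45
Op 16: insert a.com -> 10.0.0.2 (expiry=45+6=51). clock=45
Op 17: tick 5 -> clock=50. purged={b.com}
Op 18: tick 9 -> clock=59. purged={a.com}
Op 19: tick 1 -> clock=60.
Op 20: tick 7 -> clock=67.
Op 21: insert b.com -> 10.0.0.4 (expiry=67+1=68). clock=67
Op 22: insert b.com -> 10.0.0.3 (expiry=67+3=70). clock=67
lookup b.com: present, ip=10.0.0.3 expiry=70 > clock=67

Answer: 10.0.0.3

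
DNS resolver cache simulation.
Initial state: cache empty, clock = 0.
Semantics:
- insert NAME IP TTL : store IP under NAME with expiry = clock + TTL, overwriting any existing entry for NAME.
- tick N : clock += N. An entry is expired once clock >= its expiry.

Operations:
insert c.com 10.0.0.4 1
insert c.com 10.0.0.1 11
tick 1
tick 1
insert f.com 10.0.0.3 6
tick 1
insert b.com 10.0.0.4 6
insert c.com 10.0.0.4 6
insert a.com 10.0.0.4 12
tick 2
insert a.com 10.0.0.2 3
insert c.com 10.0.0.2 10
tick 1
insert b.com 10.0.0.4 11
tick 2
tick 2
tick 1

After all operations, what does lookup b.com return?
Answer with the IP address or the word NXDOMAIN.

Answer: 10.0.0.4

Derivation:
Op 1: insert c.com -> 10.0.0.4 (expiry=0+1=1). clock=0
Op 2: insert c.com -> 10.0.0.1 (expiry=0+11=11). clock=0
Op 3: tick 1 -> clock=1.
Op 4: tick 1 -> clock=2.
Op 5: insert f.com -> 10.0.0.3 (expiry=2+6=8). clock=2
Op 6: tick 1 -> clock=3.
Op 7: insert b.com -> 10.0.0.4 (expiry=3+6=9). clock=3
Op 8: insert c.com -> 10.0.0.4 (expiry=3+6=9). clock=3
Op 9: insert a.com -> 10.0.0.4 (expiry=3+12=15). clock=3
Op 10: tick 2 -> clock=5.
Op 11: insert a.com -> 10.0.0.2 (expiry=5+3=8). clock=5
Op 12: insert c.com -> 10.0.0.2 (expiry=5+10=15). clock=5
Op 13: tick 1 -> clock=6.
Op 14: insert b.com -> 10.0.0.4 (expiry=6+11=17). clock=6
Op 15: tick 2 -> clock=8. purged={a.com,f.com}
Op 16: tick 2 -> clock=10.
Op 17: tick 1 -> clock=11.
lookup b.com: present, ip=10.0.0.4 expiry=17 > clock=11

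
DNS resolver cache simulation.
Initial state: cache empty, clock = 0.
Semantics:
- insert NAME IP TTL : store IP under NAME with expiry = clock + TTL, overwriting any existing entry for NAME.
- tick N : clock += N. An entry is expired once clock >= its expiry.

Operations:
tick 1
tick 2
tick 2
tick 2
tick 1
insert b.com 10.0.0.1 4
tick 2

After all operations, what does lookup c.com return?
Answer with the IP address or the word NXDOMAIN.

Op 1: tick 1 -> clock=1.
Op 2: tick 2 -> clock=3.
Op 3: tick 2 -> clock=5.
Op 4: tick 2 -> clock=7.
Op 5: tick 1 -> clock=8.
Op 6: insert b.com -> 10.0.0.1 (expiry=8+4=12). clock=8
Op 7: tick 2 -> clock=10.
lookup c.com: not in cache (expired or never inserted)

Answer: NXDOMAIN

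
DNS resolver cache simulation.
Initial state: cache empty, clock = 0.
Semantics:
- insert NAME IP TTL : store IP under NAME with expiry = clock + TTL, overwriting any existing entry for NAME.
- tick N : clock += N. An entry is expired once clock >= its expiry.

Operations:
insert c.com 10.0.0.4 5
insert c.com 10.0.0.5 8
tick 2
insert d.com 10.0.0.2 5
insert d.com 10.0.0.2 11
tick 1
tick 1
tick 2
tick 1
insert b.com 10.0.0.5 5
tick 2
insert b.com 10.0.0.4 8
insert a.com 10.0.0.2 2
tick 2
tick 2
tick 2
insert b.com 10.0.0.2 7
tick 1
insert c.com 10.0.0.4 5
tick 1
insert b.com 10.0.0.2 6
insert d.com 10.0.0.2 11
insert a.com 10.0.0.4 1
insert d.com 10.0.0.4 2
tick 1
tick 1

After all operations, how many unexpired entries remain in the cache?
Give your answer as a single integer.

Answer: 2

Derivation:
Op 1: insert c.com -> 10.0.0.4 (expiry=0+5=5). clock=0
Op 2: insert c.com -> 10.0.0.5 (expiry=0+8=8). clock=0
Op 3: tick 2 -> clock=2.
Op 4: insert d.com -> 10.0.0.2 (expiry=2+5=7). clock=2
Op 5: insert d.com -> 10.0.0.2 (expiry=2+11=13). clock=2
Op 6: tick 1 -> clock=3.
Op 7: tick 1 -> clock=4.
Op 8: tick 2 -> clock=6.
Op 9: tick 1 -> clock=7.
Op 10: insert b.com -> 10.0.0.5 (expiry=7+5=12). clock=7
Op 11: tick 2 -> clock=9. purged={c.com}
Op 12: insert b.com -> 10.0.0.4 (expiry=9+8=17). clock=9
Op 13: insert a.com -> 10.0.0.2 (expiry=9+2=11). clock=9
Op 14: tick 2 -> clock=11. purged={a.com}
Op 15: tick 2 -> clock=13. purged={d.com}
Op 16: tick 2 -> clock=15.
Op 17: insert b.com -> 10.0.0.2 (expiry=15+7=22). clock=15
Op 18: tick 1 -> clock=16.
Op 19: insert c.com -> 10.0.0.4 (expiry=16+5=21). clock=16
Op 20: tick 1 -> clock=17.
Op 21: insert b.com -> 10.0.0.2 (expiry=17+6=23). clock=17
Op 22: insert d.com -> 10.0.0.2 (expiry=17+11=28). clock=17
Op 23: insert a.com -> 10.0.0.4 (expiry=17+1=18). clock=17
Op 24: insert d.com -> 10.0.0.4 (expiry=17+2=19). clock=17
Op 25: tick 1 -> clock=18. purged={a.com}
Op 26: tick 1 -> clock=19. purged={d.com}
Final cache (unexpired): {b.com,c.com} -> size=2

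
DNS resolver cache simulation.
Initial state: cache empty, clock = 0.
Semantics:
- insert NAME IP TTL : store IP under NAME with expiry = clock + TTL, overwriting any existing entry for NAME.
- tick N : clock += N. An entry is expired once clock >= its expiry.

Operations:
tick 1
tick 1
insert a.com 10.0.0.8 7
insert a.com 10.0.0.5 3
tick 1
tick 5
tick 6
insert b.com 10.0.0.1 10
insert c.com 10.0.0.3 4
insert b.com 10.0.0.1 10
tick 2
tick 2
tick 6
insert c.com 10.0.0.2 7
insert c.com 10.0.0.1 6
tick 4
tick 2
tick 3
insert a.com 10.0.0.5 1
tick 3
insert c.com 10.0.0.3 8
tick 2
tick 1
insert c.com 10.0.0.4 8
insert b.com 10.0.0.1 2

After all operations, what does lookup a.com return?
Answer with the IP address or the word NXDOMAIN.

Answer: NXDOMAIN

Derivation:
Op 1: tick 1 -> clock=1.
Op 2: tick 1 -> clock=2.
Op 3: insert a.com -> 10.0.0.8 (expiry=2+7=9). clock=2
Op 4: insert a.com -> 10.0.0.5 (expiry=2+3=5). clock=2
Op 5: tick 1 -> clock=3.
Op 6: tick 5 -> clock=8. purged={a.com}
Op 7: tick 6 -> clock=14.
Op 8: insert b.com -> 10.0.0.1 (expiry=14+10=24). clock=14
Op 9: insert c.com -> 10.0.0.3 (expiry=14+4=18). clock=14
Op 10: insert b.com -> 10.0.0.1 (expiry=14+10=24). clock=14
Op 11: tick 2 -> clock=16.
Op 12: tick 2 -> clock=18. purged={c.com}
Op 13: tick 6 -> clock=24. purged={b.com}
Op 14: insert c.com -> 10.0.0.2 (expiry=24+7=31). clock=24
Op 15: insert c.com -> 10.0.0.1 (expiry=24+6=30). clock=24
Op 16: tick 4 -> clock=28.
Op 17: tick 2 -> clock=30. purged={c.com}
Op 18: tick 3 -> clock=33.
Op 19: insert a.com -> 10.0.0.5 (expiry=33+1=34). clock=33
Op 20: tick 3 -> clock=36. purged={a.com}
Op 21: insert c.com -> 10.0.0.3 (expiry=36+8=44). clock=36
Op 22: tick 2 -> clock=38.
Op 23: tick 1 -> clock=39.
Op 24: insert c.com -> 10.0.0.4 (expiry=39+8=47). clock=39
Op 25: insert b.com -> 10.0.0.1 (expiry=39+2=41). clock=39
lookup a.com: not in cache (expired or never inserted)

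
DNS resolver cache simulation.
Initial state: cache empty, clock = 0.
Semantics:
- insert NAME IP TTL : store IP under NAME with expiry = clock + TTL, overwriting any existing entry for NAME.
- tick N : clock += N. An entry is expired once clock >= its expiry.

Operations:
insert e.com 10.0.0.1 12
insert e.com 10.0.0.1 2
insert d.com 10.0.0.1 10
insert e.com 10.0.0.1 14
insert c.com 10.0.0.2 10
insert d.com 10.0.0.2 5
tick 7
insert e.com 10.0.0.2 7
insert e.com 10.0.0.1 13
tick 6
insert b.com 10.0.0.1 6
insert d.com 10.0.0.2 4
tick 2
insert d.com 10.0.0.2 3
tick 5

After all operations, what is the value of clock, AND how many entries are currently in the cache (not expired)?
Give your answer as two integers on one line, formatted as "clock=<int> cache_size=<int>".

Op 1: insert e.com -> 10.0.0.1 (expiry=0+12=12). clock=0
Op 2: insert e.com -> 10.0.0.1 (expiry=0+2=2). clock=0
Op 3: insert d.com -> 10.0.0.1 (expiry=0+10=10). clock=0
Op 4: insert e.com -> 10.0.0.1 (expiry=0+14=14). clock=0
Op 5: insert c.com -> 10.0.0.2 (expiry=0+10=10). clock=0
Op 6: insert d.com -> 10.0.0.2 (expiry=0+5=5). clock=0
Op 7: tick 7 -> clock=7. purged={d.com}
Op 8: insert e.com -> 10.0.0.2 (expiry=7+7=14). clock=7
Op 9: insert e.com -> 10.0.0.1 (expiry=7+13=20). clock=7
Op 10: tick 6 -> clock=13. purged={c.com}
Op 11: insert b.com -> 10.0.0.1 (expiry=13+6=19). clock=13
Op 12: insert d.com -> 10.0.0.2 (expiry=13+4=17). clock=13
Op 13: tick 2 -> clock=15.
Op 14: insert d.com -> 10.0.0.2 (expiry=15+3=18). clock=15
Op 15: tick 5 -> clock=20. purged={b.com,d.com,e.com}
Final clock = 20
Final cache (unexpired): {} -> size=0

Answer: clock=20 cache_size=0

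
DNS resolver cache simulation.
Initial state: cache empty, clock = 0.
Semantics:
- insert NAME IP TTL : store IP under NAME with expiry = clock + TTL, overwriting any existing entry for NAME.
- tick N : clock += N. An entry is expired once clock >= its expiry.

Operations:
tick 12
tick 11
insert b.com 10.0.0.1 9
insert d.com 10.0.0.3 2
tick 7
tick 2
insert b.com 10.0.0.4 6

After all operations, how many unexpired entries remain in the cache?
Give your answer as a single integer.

Answer: 1

Derivation:
Op 1: tick 12 -> clock=12.
Op 2: tick 11 -> clock=23.
Op 3: insert b.com -> 10.0.0.1 (expiry=23+9=32). clock=23
Op 4: insert d.com -> 10.0.0.3 (expiry=23+2=25). clock=23
Op 5: tick 7 -> clock=30. purged={d.com}
Op 6: tick 2 -> clock=32. purged={b.com}
Op 7: insert b.com -> 10.0.0.4 (expiry=32+6=38). clock=32
Final cache (unexpired): {b.com} -> size=1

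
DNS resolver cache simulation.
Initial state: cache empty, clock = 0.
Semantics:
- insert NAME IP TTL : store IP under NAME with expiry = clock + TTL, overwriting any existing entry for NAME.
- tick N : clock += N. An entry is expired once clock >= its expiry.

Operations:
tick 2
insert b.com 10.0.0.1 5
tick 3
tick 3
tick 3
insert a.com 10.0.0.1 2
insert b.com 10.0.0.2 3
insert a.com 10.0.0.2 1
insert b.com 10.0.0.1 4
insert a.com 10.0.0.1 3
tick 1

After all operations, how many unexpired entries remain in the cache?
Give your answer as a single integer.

Op 1: tick 2 -> clock=2.
Op 2: insert b.com -> 10.0.0.1 (expiry=2+5=7). clock=2
Op 3: tick 3 -> clock=5.
Op 4: tick 3 -> clock=8. purged={b.com}
Op 5: tick 3 -> clock=11.
Op 6: insert a.com -> 10.0.0.1 (expiry=11+2=13). clock=11
Op 7: insert b.com -> 10.0.0.2 (expiry=11+3=14). clock=11
Op 8: insert a.com -> 10.0.0.2 (expiry=11+1=12). clock=11
Op 9: insert b.com -> 10.0.0.1 (expiry=11+4=15). clock=11
Op 10: insert a.com -> 10.0.0.1 (expiry=11+3=14). clock=11
Op 11: tick 1 -> clock=12.
Final cache (unexpired): {a.com,b.com} -> size=2

Answer: 2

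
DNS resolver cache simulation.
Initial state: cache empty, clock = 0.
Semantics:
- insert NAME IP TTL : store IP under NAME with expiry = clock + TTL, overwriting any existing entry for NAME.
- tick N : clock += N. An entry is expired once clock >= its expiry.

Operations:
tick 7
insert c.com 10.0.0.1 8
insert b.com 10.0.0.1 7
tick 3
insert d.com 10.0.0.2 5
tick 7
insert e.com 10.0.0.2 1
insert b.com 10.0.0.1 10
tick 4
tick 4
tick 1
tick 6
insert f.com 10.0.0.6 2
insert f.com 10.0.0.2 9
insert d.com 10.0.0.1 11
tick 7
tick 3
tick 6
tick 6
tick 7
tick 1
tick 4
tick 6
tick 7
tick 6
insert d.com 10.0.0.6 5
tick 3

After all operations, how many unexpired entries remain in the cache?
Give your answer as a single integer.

Op 1: tick 7 -> clock=7.
Op 2: insert c.com -> 10.0.0.1 (expiry=7+8=15). clock=7
Op 3: insert b.com -> 10.0.0.1 (expiry=7+7=14). clock=7
Op 4: tick 3 -> clock=10.
Op 5: insert d.com -> 10.0.0.2 (expiry=10+5=15). clock=10
Op 6: tick 7 -> clock=17. purged={b.com,c.com,d.com}
Op 7: insert e.com -> 10.0.0.2 (expiry=17+1=18). clock=17
Op 8: insert b.com -> 10.0.0.1 (expiry=17+10=27). clock=17
Op 9: tick 4 -> clock=21. purged={e.com}
Op 10: tick 4 -> clock=25.
Op 11: tick 1 -> clock=26.
Op 12: tick 6 -> clock=32. purged={b.com}
Op 13: insert f.com -> 10.0.0.6 (expiry=32+2=34). clock=32
Op 14: insert f.com -> 10.0.0.2 (expiry=32+9=41). clock=32
Op 15: insert d.com -> 10.0.0.1 (expiry=32+11=43). clock=32
Op 16: tick 7 -> clock=39.
Op 17: tick 3 -> clock=42. purged={f.com}
Op 18: tick 6 -> clock=48. purged={d.com}
Op 19: tick 6 -> clock=54.
Op 20: tick 7 -> clock=61.
Op 21: tick 1 -> clock=62.
Op 22: tick 4 -> clock=66.
Op 23: tick 6 -> clock=72.
Op 24: tick 7 -> clock=79.
Op 25: tick 6 -> clock=85.
Op 26: insert d.com -> 10.0.0.6 (expiry=85+5=90). clock=85
Op 27: tick 3 -> clock=88.
Final cache (unexpired): {d.com} -> size=1

Answer: 1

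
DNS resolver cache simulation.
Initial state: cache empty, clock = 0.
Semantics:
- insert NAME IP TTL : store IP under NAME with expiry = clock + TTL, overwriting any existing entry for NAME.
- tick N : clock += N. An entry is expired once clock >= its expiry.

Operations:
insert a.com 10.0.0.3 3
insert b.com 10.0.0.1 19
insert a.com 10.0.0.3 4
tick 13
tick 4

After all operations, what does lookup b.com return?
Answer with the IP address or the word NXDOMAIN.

Op 1: insert a.com -> 10.0.0.3 (expiry=0+3=3). clock=0
Op 2: insert b.com -> 10.0.0.1 (expiry=0+19=19). clock=0
Op 3: insert a.com -> 10.0.0.3 (expiry=0+4=4). clock=0
Op 4: tick 13 -> clock=13. purged={a.com}
Op 5: tick 4 -> clock=17.
lookup b.com: present, ip=10.0.0.1 expiry=19 > clock=17

Answer: 10.0.0.1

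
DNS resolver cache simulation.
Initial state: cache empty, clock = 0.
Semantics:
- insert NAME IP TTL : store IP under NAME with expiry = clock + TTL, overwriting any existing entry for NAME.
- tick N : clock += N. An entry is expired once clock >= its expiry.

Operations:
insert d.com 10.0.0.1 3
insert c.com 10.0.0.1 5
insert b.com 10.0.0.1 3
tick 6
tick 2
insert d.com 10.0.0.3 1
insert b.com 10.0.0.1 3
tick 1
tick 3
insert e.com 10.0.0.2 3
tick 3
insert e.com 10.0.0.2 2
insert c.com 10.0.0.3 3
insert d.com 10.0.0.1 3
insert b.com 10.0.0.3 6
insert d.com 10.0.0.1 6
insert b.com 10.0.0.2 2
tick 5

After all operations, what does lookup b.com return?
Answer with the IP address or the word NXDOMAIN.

Answer: NXDOMAIN

Derivation:
Op 1: insert d.com -> 10.0.0.1 (expiry=0+3=3). clock=0
Op 2: insert c.com -> 10.0.0.1 (expiry=0+5=5). clock=0
Op 3: insert b.com -> 10.0.0.1 (expiry=0+3=3). clock=0
Op 4: tick 6 -> clock=6. purged={b.com,c.com,d.com}
Op 5: tick 2 -> clock=8.
Op 6: insert d.com -> 10.0.0.3 (expiry=8+1=9). clock=8
Op 7: insert b.com -> 10.0.0.1 (expiry=8+3=11). clock=8
Op 8: tick 1 -> clock=9. purged={d.com}
Op 9: tick 3 -> clock=12. purged={b.com}
Op 10: insert e.com -> 10.0.0.2 (expiry=12+3=15). clock=12
Op 11: tick 3 -> clock=15. purged={e.com}
Op 12: insert e.com -> 10.0.0.2 (expiry=15+2=17). clock=15
Op 13: insert c.com -> 10.0.0.3 (expiry=15+3=18). clock=15
Op 14: insert d.com -> 10.0.0.1 (expiry=15+3=18). clock=15
Op 15: insert b.com -> 10.0.0.3 (expiry=15+6=21). clock=15
Op 16: insert d.com -> 10.0.0.1 (expiry=15+6=21). clock=15
Op 17: insert b.com -> 10.0.0.2 (expiry=15+2=17). clock=15
Op 18: tick 5 -> clock=20. purged={b.com,c.com,e.com}
lookup b.com: not in cache (expired or never inserted)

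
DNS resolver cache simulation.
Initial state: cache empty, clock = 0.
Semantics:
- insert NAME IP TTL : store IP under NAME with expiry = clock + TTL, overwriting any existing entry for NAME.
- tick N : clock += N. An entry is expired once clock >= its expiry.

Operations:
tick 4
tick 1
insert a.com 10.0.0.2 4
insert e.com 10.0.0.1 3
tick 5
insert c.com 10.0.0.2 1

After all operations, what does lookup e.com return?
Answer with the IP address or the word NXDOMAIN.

Op 1: tick 4 -> clock=4.
Op 2: tick 1 -> clock=5.
Op 3: insert a.com -> 10.0.0.2 (expiry=5+4=9). clock=5
Op 4: insert e.com -> 10.0.0.1 (expiry=5+3=8). clock=5
Op 5: tick 5 -> clock=10. purged={a.com,e.com}
Op 6: insert c.com -> 10.0.0.2 (expiry=10+1=11). clock=10
lookup e.com: not in cache (expired or never inserted)

Answer: NXDOMAIN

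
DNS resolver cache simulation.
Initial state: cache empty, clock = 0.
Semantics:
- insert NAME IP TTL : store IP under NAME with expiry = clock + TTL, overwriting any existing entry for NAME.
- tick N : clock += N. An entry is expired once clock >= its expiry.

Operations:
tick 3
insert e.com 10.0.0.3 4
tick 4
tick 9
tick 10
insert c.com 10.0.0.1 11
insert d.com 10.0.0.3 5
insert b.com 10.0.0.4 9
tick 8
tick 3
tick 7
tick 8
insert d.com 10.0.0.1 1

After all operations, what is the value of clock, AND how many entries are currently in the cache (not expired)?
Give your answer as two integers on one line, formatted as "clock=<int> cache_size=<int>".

Op 1: tick 3 -> clock=3.
Op 2: insert e.com -> 10.0.0.3 (expiry=3+4=7). clock=3
Op 3: tick 4 -> clock=7. purged={e.com}
Op 4: tick 9 -> clock=16.
Op 5: tick 10 -> clock=26.
Op 6: insert c.com -> 10.0.0.1 (expiry=26+11=37). clock=26
Op 7: insert d.com -> 10.0.0.3 (expiry=26+5=31). clock=26
Op 8: insert b.com -> 10.0.0.4 (expiry=26+9=35). clock=26
Op 9: tick 8 -> clock=34. purged={d.com}
Op 10: tick 3 -> clock=37. purged={b.com,c.com}
Op 11: tick 7 -> clock=44.
Op 12: tick 8 -> clock=52.
Op 13: insert d.com -> 10.0.0.1 (expiry=52+1=53). clock=52
Final clock = 52
Final cache (unexpired): {d.com} -> size=1

Answer: clock=52 cache_size=1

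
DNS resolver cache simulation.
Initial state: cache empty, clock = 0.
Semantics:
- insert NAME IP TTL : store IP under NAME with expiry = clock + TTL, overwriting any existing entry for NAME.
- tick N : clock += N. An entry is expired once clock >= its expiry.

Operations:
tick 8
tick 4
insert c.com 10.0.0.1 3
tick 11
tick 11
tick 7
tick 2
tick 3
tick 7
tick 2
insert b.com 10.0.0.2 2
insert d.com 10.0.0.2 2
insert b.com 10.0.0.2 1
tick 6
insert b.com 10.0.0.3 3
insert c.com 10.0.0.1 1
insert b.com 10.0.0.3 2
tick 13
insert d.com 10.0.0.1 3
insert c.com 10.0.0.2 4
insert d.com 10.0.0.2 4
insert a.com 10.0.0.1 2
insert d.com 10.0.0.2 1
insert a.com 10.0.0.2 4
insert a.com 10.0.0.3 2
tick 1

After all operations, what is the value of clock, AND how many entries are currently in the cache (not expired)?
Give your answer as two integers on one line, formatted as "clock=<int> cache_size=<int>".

Op 1: tick 8 -> clock=8.
Op 2: tick 4 -> clock=12.
Op 3: insert c.com -> 10.0.0.1 (expiry=12+3=15). clock=12
Op 4: tick 11 -> clock=23. purged={c.com}
Op 5: tick 11 -> clock=34.
Op 6: tick 7 -> clock=41.
Op 7: tick 2 -> clock=43.
Op 8: tick 3 -> clock=46.
Op 9: tick 7 -> clock=53.
Op 10: tick 2 -> clock=55.
Op 11: insert b.com -> 10.0.0.2 (expiry=55+2=57). clock=55
Op 12: insert d.com -> 10.0.0.2 (expiry=55+2=57). clock=55
Op 13: insert b.com -> 10.0.0.2 (expiry=55+1=56). clock=55
Op 14: tick 6 -> clock=61. purged={b.com,d.com}
Op 15: insert b.com -> 10.0.0.3 (expiry=61+3=64). clock=61
Op 16: insert c.com -> 10.0.0.1 (expiry=61+1=62). clock=61
Op 17: insert b.com -> 10.0.0.3 (expiry=61+2=63). clock=61
Op 18: tick 13 -> clock=74. purged={b.com,c.com}
Op 19: insert d.com -> 10.0.0.1 (expiry=74+3=77). clock=74
Op 20: insert c.com -> 10.0.0.2 (expiry=74+4=78). clock=74
Op 21: insert d.com -> 10.0.0.2 (expiry=74+4=78). clock=74
Op 22: insert a.com -> 10.0.0.1 (expiry=74+2=76). clock=74
Op 23: insert d.com -> 10.0.0.2 (expiry=74+1=75). clock=74
Op 24: insert a.com -> 10.0.0.2 (expiry=74+4=78). clock=74
Op 25: insert a.com -> 10.0.0.3 (expiry=74+2=76). clock=74
Op 26: tick 1 -> clock=75. purged={d.com}
Final clock = 75
Final cache (unexpired): {a.com,c.com} -> size=2

Answer: clock=75 cache_size=2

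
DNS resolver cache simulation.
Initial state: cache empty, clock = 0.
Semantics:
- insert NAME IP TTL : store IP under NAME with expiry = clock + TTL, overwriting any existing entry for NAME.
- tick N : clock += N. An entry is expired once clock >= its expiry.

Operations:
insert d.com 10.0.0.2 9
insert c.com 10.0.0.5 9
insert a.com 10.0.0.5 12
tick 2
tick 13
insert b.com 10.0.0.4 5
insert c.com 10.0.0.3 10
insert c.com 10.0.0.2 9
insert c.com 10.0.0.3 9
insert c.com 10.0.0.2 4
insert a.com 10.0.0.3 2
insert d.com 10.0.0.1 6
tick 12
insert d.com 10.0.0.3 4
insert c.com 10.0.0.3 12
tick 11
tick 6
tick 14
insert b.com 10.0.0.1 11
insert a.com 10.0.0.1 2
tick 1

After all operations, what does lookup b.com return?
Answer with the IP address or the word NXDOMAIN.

Answer: 10.0.0.1

Derivation:
Op 1: insert d.com -> 10.0.0.2 (expiry=0+9=9). clock=0
Op 2: insert c.com -> 10.0.0.5 (expiry=0+9=9). clock=0
Op 3: insert a.com -> 10.0.0.5 (expiry=0+12=12). clock=0
Op 4: tick 2 -> clock=2.
Op 5: tick 13 -> clock=15. purged={a.com,c.com,d.com}
Op 6: insert b.com -> 10.0.0.4 (expiry=15+5=20). clock=15
Op 7: insert c.com -> 10.0.0.3 (expiry=15+10=25). clock=15
Op 8: insert c.com -> 10.0.0.2 (expiry=15+9=24). clock=15
Op 9: insert c.com -> 10.0.0.3 (expiry=15+9=24). clock=15
Op 10: insert c.com -> 10.0.0.2 (expiry=15+4=19). clock=15
Op 11: insert a.com -> 10.0.0.3 (expiry=15+2=17). clock=15
Op 12: insert d.com -> 10.0.0.1 (expiry=15+6=21). clock=15
Op 13: tick 12 -> clock=27. purged={a.com,b.com,c.com,d.com}
Op 14: insert d.com -> 10.0.0.3 (expiry=27+4=31). clock=27
Op 15: insert c.com -> 10.0.0.3 (expiry=27+12=39). clock=27
Op 16: tick 11 -> clock=38. purged={d.com}
Op 17: tick 6 -> clock=44. purged={c.com}
Op 18: tick 14 -> clock=58.
Op 19: insert b.com -> 10.0.0.1 (expiry=58+11=69). clock=58
Op 20: insert a.com -> 10.0.0.1 (expiry=58+2=60). clock=58
Op 21: tick 1 -> clock=59.
lookup b.com: present, ip=10.0.0.1 expiry=69 > clock=59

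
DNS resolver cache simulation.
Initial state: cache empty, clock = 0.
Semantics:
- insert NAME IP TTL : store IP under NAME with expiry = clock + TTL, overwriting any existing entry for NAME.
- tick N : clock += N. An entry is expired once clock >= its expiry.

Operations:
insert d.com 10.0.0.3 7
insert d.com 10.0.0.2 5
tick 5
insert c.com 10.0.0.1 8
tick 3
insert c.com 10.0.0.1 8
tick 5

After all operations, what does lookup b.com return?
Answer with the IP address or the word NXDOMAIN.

Op 1: insert d.com -> 10.0.0.3 (expiry=0+7=7). clock=0
Op 2: insert d.com -> 10.0.0.2 (expiry=0+5=5). clock=0
Op 3: tick 5 -> clock=5. purged={d.com}
Op 4: insert c.com -> 10.0.0.1 (expiry=5+8=13). clock=5
Op 5: tick 3 -> clock=8.
Op 6: insert c.com -> 10.0.0.1 (expiry=8+8=16). clock=8
Op 7: tick 5 -> clock=13.
lookup b.com: not in cache (expired or never inserted)

Answer: NXDOMAIN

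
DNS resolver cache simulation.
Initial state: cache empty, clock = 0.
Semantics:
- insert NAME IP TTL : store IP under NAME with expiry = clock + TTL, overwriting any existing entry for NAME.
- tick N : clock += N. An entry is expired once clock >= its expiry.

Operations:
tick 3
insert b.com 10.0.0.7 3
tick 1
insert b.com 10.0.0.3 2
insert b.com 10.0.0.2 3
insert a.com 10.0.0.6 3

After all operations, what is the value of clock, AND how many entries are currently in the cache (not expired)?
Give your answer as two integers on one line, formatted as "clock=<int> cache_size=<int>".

Answer: clock=4 cache_size=2

Derivation:
Op 1: tick 3 -> clock=3.
Op 2: insert b.com -> 10.0.0.7 (expiry=3+3=6). clock=3
Op 3: tick 1 -> clock=4.
Op 4: insert b.com -> 10.0.0.3 (expiry=4+2=6). clock=4
Op 5: insert b.com -> 10.0.0.2 (expiry=4+3=7). clock=4
Op 6: insert a.com -> 10.0.0.6 (expiry=4+3=7). clock=4
Final clock = 4
Final cache (unexpired): {a.com,b.com} -> size=2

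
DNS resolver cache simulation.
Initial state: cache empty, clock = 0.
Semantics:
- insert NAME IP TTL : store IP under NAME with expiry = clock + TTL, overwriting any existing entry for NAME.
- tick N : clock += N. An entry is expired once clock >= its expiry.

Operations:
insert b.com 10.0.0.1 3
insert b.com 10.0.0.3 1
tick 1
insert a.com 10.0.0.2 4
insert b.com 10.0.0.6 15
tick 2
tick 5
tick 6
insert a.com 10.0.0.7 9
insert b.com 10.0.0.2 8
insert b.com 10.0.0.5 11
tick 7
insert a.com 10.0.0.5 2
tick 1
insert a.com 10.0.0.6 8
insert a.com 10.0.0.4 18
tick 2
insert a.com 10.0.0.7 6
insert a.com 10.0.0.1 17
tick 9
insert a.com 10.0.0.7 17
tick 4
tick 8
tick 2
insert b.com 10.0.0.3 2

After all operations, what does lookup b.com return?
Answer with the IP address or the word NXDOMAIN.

Op 1: insert b.com -> 10.0.0.1 (expiry=0+3=3). clock=0
Op 2: insert b.com -> 10.0.0.3 (expiry=0+1=1). clock=0
Op 3: tick 1 -> clock=1. purged={b.com}
Op 4: insert a.com -> 10.0.0.2 (expiry=1+4=5). clock=1
Op 5: insert b.com -> 10.0.0.6 (expiry=1+15=16). clock=1
Op 6: tick 2 -> clock=3.
Op 7: tick 5 -> clock=8. purged={a.com}
Op 8: tick 6 -> clock=14.
Op 9: insert a.com -> 10.0.0.7 (expiry=14+9=23). clock=14
Op 10: insert b.com -> 10.0.0.2 (expiry=14+8=22). clock=14
Op 11: insert b.com -> 10.0.0.5 (expiry=14+11=25). clock=14
Op 12: tick 7 -> clock=21.
Op 13: insert a.com -> 10.0.0.5 (expiry=21+2=23). clock=21
Op 14: tick 1 -> clock=22.
Op 15: insert a.com -> 10.0.0.6 (expiry=22+8=30). clock=22
Op 16: insert a.com -> 10.0.0.4 (expiry=22+18=40). clock=22
Op 17: tick 2 -> clock=24.
Op 18: insert a.com -> 10.0.0.7 (expiry=24+6=30). clock=24
Op 19: insert a.com -> 10.0.0.1 (expiry=24+17=41). clock=24
Op 20: tick 9 -> clock=33. purged={b.com}
Op 21: insert a.com -> 10.0.0.7 (expiry=33+17=50). clock=33
Op 22: tick 4 -> clock=37.
Op 23: tick 8 -> clock=45.
Op 24: tick 2 -> clock=47.
Op 25: insert b.com -> 10.0.0.3 (expiry=47+2=49). clock=47
lookup b.com: present, ip=10.0.0.3 expiry=49 > clock=47

Answer: 10.0.0.3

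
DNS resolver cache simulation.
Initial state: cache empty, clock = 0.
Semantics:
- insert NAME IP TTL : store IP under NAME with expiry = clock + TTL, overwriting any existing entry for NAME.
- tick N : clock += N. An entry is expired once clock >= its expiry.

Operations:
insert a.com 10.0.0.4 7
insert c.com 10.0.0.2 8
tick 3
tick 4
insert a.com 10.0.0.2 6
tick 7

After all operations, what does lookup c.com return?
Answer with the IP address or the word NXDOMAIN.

Answer: NXDOMAIN

Derivation:
Op 1: insert a.com -> 10.0.0.4 (expiry=0+7=7). clock=0
Op 2: insert c.com -> 10.0.0.2 (expiry=0+8=8). clock=0
Op 3: tick 3 -> clock=3.
Op 4: tick 4 -> clock=7. purged={a.com}
Op 5: insert a.com -> 10.0.0.2 (expiry=7+6=13). clock=7
Op 6: tick 7 -> clock=14. purged={a.com,c.com}
lookup c.com: not in cache (expired or never inserted)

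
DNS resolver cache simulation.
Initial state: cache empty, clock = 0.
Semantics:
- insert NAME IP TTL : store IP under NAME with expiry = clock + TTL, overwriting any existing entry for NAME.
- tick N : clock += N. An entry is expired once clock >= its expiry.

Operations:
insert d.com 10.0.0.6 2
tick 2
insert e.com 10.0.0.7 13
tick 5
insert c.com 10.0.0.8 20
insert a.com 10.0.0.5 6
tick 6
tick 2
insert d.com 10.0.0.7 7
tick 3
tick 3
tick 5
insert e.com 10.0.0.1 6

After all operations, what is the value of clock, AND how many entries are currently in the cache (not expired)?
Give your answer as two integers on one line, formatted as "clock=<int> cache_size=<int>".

Op 1: insert d.com -> 10.0.0.6 (expiry=0+2=2). clock=0
Op 2: tick 2 -> clock=2. purged={d.com}
Op 3: insert e.com -> 10.0.0.7 (expiry=2+13=15). clock=2
Op 4: tick 5 -> clock=7.
Op 5: insert c.com -> 10.0.0.8 (expiry=7+20=27). clock=7
Op 6: insert a.com -> 10.0.0.5 (expiry=7+6=13). clock=7
Op 7: tick 6 -> clock=13. purged={a.com}
Op 8: tick 2 -> clock=15. purged={e.com}
Op 9: insert d.com -> 10.0.0.7 (expiry=15+7=22). clock=15
Op 10: tick 3 -> clock=18.
Op 11: tick 3 -> clock=21.
Op 12: tick 5 -> clock=26. purged={d.com}
Op 13: insert e.com -> 10.0.0.1 (expiry=26+6=32). clock=26
Final clock = 26
Final cache (unexpired): {c.com,e.com} -> size=2

Answer: clock=26 cache_size=2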